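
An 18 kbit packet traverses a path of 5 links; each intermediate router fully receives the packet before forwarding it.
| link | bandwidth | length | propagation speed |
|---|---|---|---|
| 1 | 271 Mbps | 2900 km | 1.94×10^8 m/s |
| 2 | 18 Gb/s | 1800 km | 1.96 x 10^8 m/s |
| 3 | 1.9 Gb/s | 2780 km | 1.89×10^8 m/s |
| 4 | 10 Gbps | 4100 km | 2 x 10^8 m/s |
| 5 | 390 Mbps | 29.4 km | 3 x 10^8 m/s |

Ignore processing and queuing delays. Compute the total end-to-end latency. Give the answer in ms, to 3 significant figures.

L = 18000 bits.
Transmission delays (L/R per hop): 0.0664207, 0.001, 0.00947368, 0.0018, 0.0461538 ms; sum = 0.124848 ms.
Propagation delays (d/s per hop): 14.9485, 9.18367, 14.709, 20.5, 0.098 ms; sum = 59.4391 ms.
End-to-end = 59.6 ms.

59.6 ms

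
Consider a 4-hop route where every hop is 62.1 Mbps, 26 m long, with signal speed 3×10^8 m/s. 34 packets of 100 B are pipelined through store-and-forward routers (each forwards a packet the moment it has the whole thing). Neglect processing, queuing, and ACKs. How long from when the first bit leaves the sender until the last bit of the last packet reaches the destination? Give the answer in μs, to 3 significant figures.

Per-hop transmission t_tx = L/R = 800/62100000 = 12.8824 μs.
Per-hop propagation t_prop = 26/300000000 = 0.0866667 μs.
Pipeline fill: first packet needs 4·t_tx to clear all hops; remaining 33 packets each add one t_tx.
Total = (4+34-1)·t_tx + 4·t_prop = 37·12.8824 + 4·0.0866667 = 477 μs.

477 μs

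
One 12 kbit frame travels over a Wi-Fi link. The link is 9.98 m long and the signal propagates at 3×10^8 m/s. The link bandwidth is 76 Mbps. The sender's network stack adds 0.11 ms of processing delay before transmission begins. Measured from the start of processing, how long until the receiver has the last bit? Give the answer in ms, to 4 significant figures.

L = 12000 bits.
Transmission delay = L/R = 12000 / 76000000 = 0.157895 ms.
Propagation delay = d/s = 9.98 m / 300000000 m/s = 3.32667e-05 ms.
Plus processing delay 0.11 ms = 0.11 ms.
Total = 0.2679 ms.

0.2679 ms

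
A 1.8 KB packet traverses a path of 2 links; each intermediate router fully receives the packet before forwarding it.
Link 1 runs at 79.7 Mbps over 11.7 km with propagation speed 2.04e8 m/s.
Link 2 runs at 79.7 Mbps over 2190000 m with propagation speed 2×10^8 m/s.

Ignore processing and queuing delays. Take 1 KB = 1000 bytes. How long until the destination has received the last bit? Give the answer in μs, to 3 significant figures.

11400 μs

L = 14400 bits.
Transmission delay per hop = L/R = 14400/79700000 = 180.678 μs; 2 hops → 361.355 μs.
Propagation delays (d/s per hop): 57.3529, 10950 μs; sum = 11007.4 μs.
End-to-end = 11400 μs.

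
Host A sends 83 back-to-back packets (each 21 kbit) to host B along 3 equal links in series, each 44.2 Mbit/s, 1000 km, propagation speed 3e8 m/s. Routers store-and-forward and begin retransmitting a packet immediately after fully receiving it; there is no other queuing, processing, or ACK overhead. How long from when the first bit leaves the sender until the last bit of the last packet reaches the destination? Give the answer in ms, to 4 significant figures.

Per-hop transmission t_tx = L/R = 21000/44200000 = 0.475113 ms.
Per-hop propagation t_prop = 1000000/300000000 = 3.33333 ms.
Pipeline fill: first packet needs 3·t_tx to clear all hops; remaining 82 packets each add one t_tx.
Total = (3+83-1)·t_tx + 3·t_prop = 85·0.475113 + 3·3.33333 = 50.38 ms.

50.38 ms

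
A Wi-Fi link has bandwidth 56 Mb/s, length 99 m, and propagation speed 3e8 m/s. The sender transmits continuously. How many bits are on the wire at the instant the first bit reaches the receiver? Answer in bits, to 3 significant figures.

18.5 bits

Propagation delay = 99 / 300000000 = 3.3e-07 s.
BDP = R × t_prop = 56000000 × 3.3e-07 = 18.48 bits.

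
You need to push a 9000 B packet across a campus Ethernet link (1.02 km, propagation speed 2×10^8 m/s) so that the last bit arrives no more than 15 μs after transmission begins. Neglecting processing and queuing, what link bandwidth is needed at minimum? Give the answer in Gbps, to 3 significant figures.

L = 72000 bits.
Propagation delay = 1020 / 200000000 = 5.1 μs.
Transmission budget = 15 − 5.1 = 9.9 μs.
R ≥ L / t_tx = 72000 bits / 9.9e-06 s = 7.27 Gbps.

7.27 Gbps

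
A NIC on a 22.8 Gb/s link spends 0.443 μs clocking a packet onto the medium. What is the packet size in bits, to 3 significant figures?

10100 bits

L = R × t_tx = 22800000000 b/s × 4.43e-07 s = 10100.4 bits.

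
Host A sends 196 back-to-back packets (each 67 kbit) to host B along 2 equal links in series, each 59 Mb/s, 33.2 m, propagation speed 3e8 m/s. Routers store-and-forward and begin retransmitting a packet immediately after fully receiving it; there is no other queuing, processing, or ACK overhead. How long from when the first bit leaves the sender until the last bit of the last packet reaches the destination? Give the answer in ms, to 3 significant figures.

224 ms

Per-hop transmission t_tx = L/R = 67000/59000000 = 1.13559 ms.
Per-hop propagation t_prop = 33.2/300000000 = 0.000110667 ms.
Pipeline fill: first packet needs 2·t_tx to clear all hops; remaining 195 packets each add one t_tx.
Total = (2+196-1)·t_tx + 2·t_prop = 197·1.13559 + 2·0.000110667 = 224 ms.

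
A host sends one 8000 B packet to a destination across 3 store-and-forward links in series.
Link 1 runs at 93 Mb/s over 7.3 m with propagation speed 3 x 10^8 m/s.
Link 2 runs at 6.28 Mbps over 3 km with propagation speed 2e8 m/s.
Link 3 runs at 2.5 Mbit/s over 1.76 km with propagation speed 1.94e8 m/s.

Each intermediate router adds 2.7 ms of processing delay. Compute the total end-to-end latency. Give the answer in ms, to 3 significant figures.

41.9 ms

L = 8000 × 8 = 64000 bits.
Transmission delays (L/R per hop): 0.688172, 10.1911, 25.6 ms; sum = 36.4793 ms.
Propagation delays (d/s per hop): 2.43333e-05, 0.015, 0.00907216 ms; sum = 0.0240965 ms.
Processing at 2 router(s): 2 × 2.7 ms = 5.4 ms.
End-to-end = 41.9 ms.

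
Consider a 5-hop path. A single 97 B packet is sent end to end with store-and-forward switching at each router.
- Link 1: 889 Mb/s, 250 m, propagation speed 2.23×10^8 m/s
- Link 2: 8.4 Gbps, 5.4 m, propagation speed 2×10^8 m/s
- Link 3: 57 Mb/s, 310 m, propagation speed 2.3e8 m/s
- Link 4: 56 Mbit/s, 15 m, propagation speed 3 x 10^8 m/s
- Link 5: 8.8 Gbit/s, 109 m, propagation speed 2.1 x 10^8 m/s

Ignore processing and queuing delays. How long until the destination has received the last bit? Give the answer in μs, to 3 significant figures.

31.6 μs

L = 97 × 8 = 776 bits.
Transmission delays (L/R per hop): 0.872891, 0.092381, 13.614, 13.8571, 0.0881818 μs; sum = 28.5246 μs.
Propagation delays (d/s per hop): 1.12108, 0.027, 1.34783, 0.05, 0.519048 μs; sum = 3.06495 μs.
End-to-end = 31.6 μs.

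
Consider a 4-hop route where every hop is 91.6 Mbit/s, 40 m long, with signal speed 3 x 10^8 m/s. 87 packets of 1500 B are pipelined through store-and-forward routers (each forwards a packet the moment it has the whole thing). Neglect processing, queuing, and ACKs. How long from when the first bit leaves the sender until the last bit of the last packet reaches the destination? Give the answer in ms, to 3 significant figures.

Per-hop transmission t_tx = L/R = 12000/91600000 = 0.131004 ms.
Per-hop propagation t_prop = 40/300000000 = 0.000133333 ms.
Pipeline fill: first packet needs 4·t_tx to clear all hops; remaining 86 packets each add one t_tx.
Total = (4+87-1)·t_tx + 4·t_prop = 90·0.131004 + 4·0.000133333 = 11.8 ms.

11.8 ms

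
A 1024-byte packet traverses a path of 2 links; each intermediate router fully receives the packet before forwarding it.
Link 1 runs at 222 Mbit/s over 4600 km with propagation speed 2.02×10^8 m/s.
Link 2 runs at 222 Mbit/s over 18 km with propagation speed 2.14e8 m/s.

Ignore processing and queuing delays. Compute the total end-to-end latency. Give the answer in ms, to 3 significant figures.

22.9 ms

L = 1024 × 8 = 8192 bits.
Transmission delay per hop = L/R = 8192/222000000 = 0.0369009 ms; 2 hops → 0.0738018 ms.
Propagation delays (d/s per hop): 22.7723, 0.0841121 ms; sum = 22.8564 ms.
End-to-end = 22.9 ms.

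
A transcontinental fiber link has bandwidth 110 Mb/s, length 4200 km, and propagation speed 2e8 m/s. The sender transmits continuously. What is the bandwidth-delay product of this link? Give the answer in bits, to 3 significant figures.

2310000 bits

Propagation delay = 4200000 / 200000000 = 0.021 s.
BDP = R × t_prop = 110000000 × 0.021 = 2310000 bits.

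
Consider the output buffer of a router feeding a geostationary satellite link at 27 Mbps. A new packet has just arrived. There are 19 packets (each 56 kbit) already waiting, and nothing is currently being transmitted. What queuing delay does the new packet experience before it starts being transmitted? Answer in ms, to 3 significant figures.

Each queued packet: L/R = 56000/27000000 = 2.07407 ms.
19 queued → 39.4074 ms.
Queuing delay = 39.4 ms.

39.4 ms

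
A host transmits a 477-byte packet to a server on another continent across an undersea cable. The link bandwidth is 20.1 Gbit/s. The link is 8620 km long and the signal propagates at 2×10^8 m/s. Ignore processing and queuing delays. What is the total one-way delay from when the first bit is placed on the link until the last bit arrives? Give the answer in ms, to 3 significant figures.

L = 477 × 8 = 3816 bits.
Transmission delay = L/R = 3816 / 20100000000 = 0.000189851 ms.
Propagation delay = d/s = 8620000 m / 200000000 m/s = 43.1 ms.
Total = 43.1 ms.

43.1 ms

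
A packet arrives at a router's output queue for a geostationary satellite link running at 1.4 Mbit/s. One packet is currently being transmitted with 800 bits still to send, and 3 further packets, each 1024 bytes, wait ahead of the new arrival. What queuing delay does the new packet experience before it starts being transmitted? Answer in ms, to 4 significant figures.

18.13 ms

Each queued packet: L/R = 8192/1400000 = 5.85143 ms.
3 queued → 17.5543 ms.
Plus remaining 800 bits of current packet: 0.571429 ms.
Queuing delay = 18.13 ms.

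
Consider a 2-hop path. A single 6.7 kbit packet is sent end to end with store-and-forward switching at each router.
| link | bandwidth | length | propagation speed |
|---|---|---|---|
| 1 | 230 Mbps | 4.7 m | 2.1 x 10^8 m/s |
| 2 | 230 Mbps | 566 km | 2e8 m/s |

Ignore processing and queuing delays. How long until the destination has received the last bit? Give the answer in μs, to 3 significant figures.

L = 6700 bits.
Transmission delay per hop = L/R = 6700/230000000 = 29.1304 μs; 2 hops → 58.2609 μs.
Propagation delays (d/s per hop): 0.022381, 2830 μs; sum = 2830.02 μs.
End-to-end = 2890 μs.

2890 μs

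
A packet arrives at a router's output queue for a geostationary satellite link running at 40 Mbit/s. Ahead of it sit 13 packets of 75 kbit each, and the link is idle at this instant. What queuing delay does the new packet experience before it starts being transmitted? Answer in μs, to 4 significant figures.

Each queued packet: L/R = 75000/40000000 = 1875 μs.
13 queued → 24375 μs.
Queuing delay = 24380 μs.

24380 μs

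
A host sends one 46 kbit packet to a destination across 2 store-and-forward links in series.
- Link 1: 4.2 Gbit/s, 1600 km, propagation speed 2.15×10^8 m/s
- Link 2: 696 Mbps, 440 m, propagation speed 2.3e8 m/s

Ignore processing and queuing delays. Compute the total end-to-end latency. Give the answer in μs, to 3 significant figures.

7520 μs

L = 46000 bits.
Transmission delays (L/R per hop): 10.9524, 66.092 μs; sum = 77.0443 μs.
Propagation delays (d/s per hop): 7441.86, 1.91304 μs; sum = 7443.77 μs.
End-to-end = 7520 μs.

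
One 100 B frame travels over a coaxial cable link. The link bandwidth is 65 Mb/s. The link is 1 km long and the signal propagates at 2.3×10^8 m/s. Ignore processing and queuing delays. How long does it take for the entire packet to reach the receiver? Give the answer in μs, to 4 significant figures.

L = 100 × 8 = 800 bits.
Transmission delay = L/R = 800 / 65000000 = 12.3077 μs.
Propagation delay = d/s = 1000 m / 2.3e+08 m/s = 4.34783 μs.
Total = 16.66 μs.

16.66 μs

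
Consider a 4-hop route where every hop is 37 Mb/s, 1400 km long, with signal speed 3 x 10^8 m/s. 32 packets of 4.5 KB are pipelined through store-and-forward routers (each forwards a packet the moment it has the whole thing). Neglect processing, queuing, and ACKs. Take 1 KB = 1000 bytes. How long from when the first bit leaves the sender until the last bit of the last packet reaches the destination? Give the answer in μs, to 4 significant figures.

Per-hop transmission t_tx = L/R = 36000/37000000 = 972.973 μs.
Per-hop propagation t_prop = 1400000/300000000 = 4666.67 μs.
Pipeline fill: first packet needs 4·t_tx to clear all hops; remaining 31 packets each add one t_tx.
Total = (4+32-1)·t_tx + 4·t_prop = 35·972.973 + 4·4666.67 = 52720 μs.

52720 μs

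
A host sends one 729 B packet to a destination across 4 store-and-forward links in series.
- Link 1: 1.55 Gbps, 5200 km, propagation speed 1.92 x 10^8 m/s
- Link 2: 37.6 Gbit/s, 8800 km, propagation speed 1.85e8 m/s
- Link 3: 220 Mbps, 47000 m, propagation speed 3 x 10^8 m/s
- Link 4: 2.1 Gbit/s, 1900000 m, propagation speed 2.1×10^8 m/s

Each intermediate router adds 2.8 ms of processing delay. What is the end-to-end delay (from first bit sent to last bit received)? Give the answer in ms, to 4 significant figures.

L = 729 × 8 = 5832 bits.
Transmission delays (L/R per hop): 0.00376258, 0.000155106, 0.0265091, 0.00277714 ms; sum = 0.0332039 ms.
Propagation delays (d/s per hop): 27.0833, 47.5676, 0.156667, 9.04762 ms; sum = 83.8552 ms.
Processing at 3 router(s): 3 × 2.8 ms = 8.4 ms.
End-to-end = 92.29 ms.

92.29 ms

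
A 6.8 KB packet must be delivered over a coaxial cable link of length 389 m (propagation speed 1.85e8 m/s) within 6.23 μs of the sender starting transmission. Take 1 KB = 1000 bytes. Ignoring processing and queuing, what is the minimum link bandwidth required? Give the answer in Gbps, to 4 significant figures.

13.18 Gbps

L = 54400 bits.
Propagation delay = 389 / 185000000 = 2.1027 μs.
Transmission budget = 6.23 − 2.1027 = 4.1273 μs.
R ≥ L / t_tx = 54400 bits / 4.1273e-06 s = 13.18 Gbps.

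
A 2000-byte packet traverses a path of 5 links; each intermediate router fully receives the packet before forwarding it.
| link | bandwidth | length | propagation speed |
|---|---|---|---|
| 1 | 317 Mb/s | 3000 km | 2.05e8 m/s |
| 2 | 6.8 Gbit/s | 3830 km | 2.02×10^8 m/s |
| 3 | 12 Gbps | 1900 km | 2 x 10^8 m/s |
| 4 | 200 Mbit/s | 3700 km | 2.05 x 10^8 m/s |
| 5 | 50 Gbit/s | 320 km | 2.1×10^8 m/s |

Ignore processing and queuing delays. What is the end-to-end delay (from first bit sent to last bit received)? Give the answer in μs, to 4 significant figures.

62800 μs

L = 2000 × 8 = 16000 bits.
Transmission delays (L/R per hop): 50.4732, 2.35294, 1.33333, 80, 0.32 μs; sum = 134.479 μs.
Propagation delays (d/s per hop): 14634.1, 18960.4, 9500, 18048.8, 1523.81 μs; sum = 62667.1 μs.
End-to-end = 62800 μs.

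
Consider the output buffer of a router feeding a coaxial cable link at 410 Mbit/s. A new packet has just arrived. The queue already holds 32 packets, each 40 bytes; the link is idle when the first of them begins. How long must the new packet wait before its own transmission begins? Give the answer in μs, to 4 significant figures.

Each queued packet: L/R = 320/410000000 = 0.780488 μs.
32 queued → 24.9756 μs.
Queuing delay = 24.98 μs.

24.98 μs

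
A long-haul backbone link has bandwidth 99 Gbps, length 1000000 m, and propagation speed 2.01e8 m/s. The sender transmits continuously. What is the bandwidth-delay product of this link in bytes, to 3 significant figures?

Propagation delay = 1000000 / 2.01e+08 = 0.00497512 s.
BDP = R × t_prop = 99000000000 × 0.00497512 = 492537000 bits.
In bytes: 492537000/8 = 61600000 bytes.

61600000 bytes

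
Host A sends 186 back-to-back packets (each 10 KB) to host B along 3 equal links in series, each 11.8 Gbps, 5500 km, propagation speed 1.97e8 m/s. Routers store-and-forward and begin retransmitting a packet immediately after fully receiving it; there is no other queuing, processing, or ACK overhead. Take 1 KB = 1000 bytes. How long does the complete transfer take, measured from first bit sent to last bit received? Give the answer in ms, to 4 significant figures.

85.03 ms

Per-hop transmission t_tx = L/R = 80000/11800000000 = 0.00677966 ms.
Per-hop propagation t_prop = 5500000/197000000 = 27.9188 ms.
Pipeline fill: first packet needs 3·t_tx to clear all hops; remaining 185 packets each add one t_tx.
Total = (3+186-1)·t_tx + 3·t_prop = 188·0.00677966 + 3·27.9188 = 85.03 ms.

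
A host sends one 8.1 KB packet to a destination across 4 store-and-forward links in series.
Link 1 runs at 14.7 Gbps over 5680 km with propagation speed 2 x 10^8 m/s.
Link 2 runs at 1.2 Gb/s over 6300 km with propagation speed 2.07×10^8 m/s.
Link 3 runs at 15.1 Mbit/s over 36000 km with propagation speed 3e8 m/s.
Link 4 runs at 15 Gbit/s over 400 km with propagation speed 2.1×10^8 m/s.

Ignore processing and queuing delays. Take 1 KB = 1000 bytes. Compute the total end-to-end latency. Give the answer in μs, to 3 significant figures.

L = 64800 bits.
Transmission delays (L/R per hop): 4.40816, 54, 4291.39, 4.32 μs; sum = 4354.12 μs.
Propagation delays (d/s per hop): 28400, 30434.8, 120000, 1904.76 μs; sum = 180740 μs.
End-to-end = 185000 μs.

185000 μs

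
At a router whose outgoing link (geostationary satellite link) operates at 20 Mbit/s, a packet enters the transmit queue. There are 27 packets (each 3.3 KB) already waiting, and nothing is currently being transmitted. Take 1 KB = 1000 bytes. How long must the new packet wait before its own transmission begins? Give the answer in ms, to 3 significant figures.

35.6 ms

Each queued packet: L/R = 26400/20000000 = 1.32 ms.
27 queued → 35.64 ms.
Queuing delay = 35.6 ms.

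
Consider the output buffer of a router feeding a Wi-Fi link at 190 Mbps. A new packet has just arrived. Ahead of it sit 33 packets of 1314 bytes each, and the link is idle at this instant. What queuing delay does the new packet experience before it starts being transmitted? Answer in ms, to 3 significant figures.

Each queued packet: L/R = 10512/190000000 = 0.0553263 ms.
33 queued → 1.82577 ms.
Queuing delay = 1.83 ms.

1.83 ms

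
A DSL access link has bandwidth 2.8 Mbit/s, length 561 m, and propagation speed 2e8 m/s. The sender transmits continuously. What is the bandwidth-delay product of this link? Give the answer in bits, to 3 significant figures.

7.85 bits

Propagation delay = 561 / 200000000 = 2.805e-06 s.
BDP = R × t_prop = 2800000 × 2.805e-06 = 7.854 bits.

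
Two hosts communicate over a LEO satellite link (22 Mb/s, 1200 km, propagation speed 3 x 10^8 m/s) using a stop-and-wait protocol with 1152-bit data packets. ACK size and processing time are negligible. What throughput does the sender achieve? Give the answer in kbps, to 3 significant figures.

t_tx = L/R = 1152/22000000 = 5.23636e-05 s.
t_prop = 1200000/300000000 = 0.004 s; RTT = 0.008 s.
Cycle = t_tx + RTT = 0.00805236 s.
Throughput = L / cycle = 1152 / 0.00805236 = 143 kbps.

143 kbps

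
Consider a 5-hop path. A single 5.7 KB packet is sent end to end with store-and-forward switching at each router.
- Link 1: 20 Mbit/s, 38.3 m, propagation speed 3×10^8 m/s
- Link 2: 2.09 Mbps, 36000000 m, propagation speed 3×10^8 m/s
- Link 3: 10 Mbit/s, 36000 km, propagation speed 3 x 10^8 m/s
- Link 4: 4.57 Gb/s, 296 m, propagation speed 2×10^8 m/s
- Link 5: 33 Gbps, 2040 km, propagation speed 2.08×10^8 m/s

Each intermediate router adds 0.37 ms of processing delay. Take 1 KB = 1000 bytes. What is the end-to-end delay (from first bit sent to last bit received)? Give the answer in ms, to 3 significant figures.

280 ms

L = 45600 bits.
Transmission delays (L/R per hop): 2.28, 21.8182, 4.56, 0.00997812, 0.00138182 ms; sum = 28.6695 ms.
Propagation delays (d/s per hop): 0.000127667, 120, 120, 0.00148, 9.80769 ms; sum = 249.809 ms.
Processing at 4 router(s): 4 × 0.37 ms = 1.48 ms.
End-to-end = 280 ms.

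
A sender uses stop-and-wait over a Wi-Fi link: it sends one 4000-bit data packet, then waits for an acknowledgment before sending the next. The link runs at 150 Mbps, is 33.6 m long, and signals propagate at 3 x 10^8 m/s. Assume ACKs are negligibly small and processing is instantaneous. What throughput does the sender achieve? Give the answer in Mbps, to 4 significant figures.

148.8 Mbps

t_tx = L/R = 4000/150000000 = 2.66667e-05 s.
t_prop = 33.6/300000000 = 1.12e-07 s; RTT = 2.24e-07 s.
Cycle = t_tx + RTT = 2.68907e-05 s.
Throughput = L / cycle = 4000 / 2.68907e-05 = 148.8 Mbps.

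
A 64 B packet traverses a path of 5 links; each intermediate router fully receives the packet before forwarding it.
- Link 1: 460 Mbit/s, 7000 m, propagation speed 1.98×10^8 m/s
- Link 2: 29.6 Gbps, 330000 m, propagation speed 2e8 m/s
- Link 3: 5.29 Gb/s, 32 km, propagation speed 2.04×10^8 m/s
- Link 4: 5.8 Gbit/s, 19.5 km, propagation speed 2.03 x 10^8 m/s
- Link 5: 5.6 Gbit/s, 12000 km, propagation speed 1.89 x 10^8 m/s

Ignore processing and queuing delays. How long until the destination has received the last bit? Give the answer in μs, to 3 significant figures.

L = 64 × 8 = 512 bits.
Transmission delays (L/R per hop): 1.11304, 0.0172973, 0.0967864, 0.0882759, 0.0914286 μs; sum = 1.40683 μs.
Propagation delays (d/s per hop): 35.3535, 1650, 156.863, 96.0591, 63492.1 μs; sum = 65430.3 μs.
End-to-end = 65400 μs.

65400 μs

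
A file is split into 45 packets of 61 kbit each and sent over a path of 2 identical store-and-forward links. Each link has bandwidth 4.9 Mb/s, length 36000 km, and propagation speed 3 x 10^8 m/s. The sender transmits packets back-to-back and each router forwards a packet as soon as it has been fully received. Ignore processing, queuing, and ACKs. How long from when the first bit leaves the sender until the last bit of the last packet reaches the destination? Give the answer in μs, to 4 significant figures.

Per-hop transmission t_tx = L/R = 61000/4900000 = 12449 μs.
Per-hop propagation t_prop = 36000000/300000000 = 120000 μs.
Pipeline fill: first packet needs 2·t_tx to clear all hops; remaining 44 packets each add one t_tx.
Total = (2+45-1)·t_tx + 2·t_prop = 46·12449 + 2·120000 = 812700 μs.

812700 μs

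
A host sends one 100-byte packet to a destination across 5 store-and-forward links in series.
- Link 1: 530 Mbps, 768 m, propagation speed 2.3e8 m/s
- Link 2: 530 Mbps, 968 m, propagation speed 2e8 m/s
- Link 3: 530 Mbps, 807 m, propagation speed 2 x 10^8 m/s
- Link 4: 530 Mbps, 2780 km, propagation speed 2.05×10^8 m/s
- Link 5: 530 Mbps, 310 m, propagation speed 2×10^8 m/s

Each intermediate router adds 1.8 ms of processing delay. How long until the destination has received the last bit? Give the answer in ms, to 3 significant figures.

20.8 ms

L = 100 × 8 = 800 bits.
Transmission delay per hop = L/R = 800/530000000 = 0.00150943 ms; 5 hops → 0.00754717 ms.
Propagation delays (d/s per hop): 0.00333913, 0.00484, 0.004035, 13.561, 0.00155 ms; sum = 13.5747 ms.
Processing at 4 router(s): 4 × 1.8 ms = 7.2 ms.
End-to-end = 20.8 ms.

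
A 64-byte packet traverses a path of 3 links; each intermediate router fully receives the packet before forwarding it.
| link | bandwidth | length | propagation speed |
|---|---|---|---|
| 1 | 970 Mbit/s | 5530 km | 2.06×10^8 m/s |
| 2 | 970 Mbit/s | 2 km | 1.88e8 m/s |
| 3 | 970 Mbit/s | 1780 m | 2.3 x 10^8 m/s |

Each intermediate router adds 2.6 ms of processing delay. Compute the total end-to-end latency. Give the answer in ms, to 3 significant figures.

32.1 ms

L = 64 × 8 = 512 bits.
Transmission delay per hop = L/R = 512/970000000 = 0.000527835 ms; 3 hops → 0.00158351 ms.
Propagation delays (d/s per hop): 26.8447, 0.0106383, 0.00773913 ms; sum = 26.863 ms.
Processing at 2 router(s): 2 × 2.6 ms = 5.2 ms.
End-to-end = 32.1 ms.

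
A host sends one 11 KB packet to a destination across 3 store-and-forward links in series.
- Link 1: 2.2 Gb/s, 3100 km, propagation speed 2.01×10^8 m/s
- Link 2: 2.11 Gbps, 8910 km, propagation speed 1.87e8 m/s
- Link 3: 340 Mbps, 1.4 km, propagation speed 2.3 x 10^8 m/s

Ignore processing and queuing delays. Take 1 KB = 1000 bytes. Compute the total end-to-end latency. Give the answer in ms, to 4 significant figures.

L = 88000 bits.
Transmission delays (L/R per hop): 0.04, 0.0417062, 0.258824 ms; sum = 0.34053 ms.
Propagation delays (d/s per hop): 15.4229, 47.6471, 0.00608696 ms; sum = 63.076 ms.
End-to-end = 63.42 ms.

63.42 ms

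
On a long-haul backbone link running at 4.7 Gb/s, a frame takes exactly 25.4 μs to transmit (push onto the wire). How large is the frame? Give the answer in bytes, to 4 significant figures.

L = R × t_tx = 4700000000 b/s × 2.54e-05 s = 119380 bits.
In bytes: 119380 / 8 = 14920 bytes.

14920 bytes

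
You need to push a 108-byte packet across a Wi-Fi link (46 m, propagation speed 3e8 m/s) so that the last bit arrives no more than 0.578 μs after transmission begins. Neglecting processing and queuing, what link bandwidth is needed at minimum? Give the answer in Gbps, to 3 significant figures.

2.03 Gbps

L = 864 bits.
Propagation delay = 46 / 300000000 = 0.153333 μs.
Transmission budget = 0.578 − 0.153333 = 0.424667 μs.
R ≥ L / t_tx = 864 bits / 4.24667e-07 s = 2.03 Gbps.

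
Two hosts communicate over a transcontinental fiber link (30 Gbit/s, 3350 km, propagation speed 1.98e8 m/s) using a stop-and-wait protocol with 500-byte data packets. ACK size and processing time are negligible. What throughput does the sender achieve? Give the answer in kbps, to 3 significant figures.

t_tx = L/R = 4000/30000000000 = 1.33333e-07 s.
t_prop = 3350000/198000000 = 0.0169192 s; RTT = 0.0338384 s.
Cycle = t_tx + RTT = 0.0338385 s.
Throughput = L / cycle = 4000 / 0.0338385 = 118 kbps.

118 kbps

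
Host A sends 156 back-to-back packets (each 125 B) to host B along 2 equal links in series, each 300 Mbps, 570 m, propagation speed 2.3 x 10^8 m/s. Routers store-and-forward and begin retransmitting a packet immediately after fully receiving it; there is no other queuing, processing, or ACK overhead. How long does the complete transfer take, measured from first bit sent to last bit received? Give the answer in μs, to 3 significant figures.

528 μs

Per-hop transmission t_tx = L/R = 1000/300000000 = 3.33333 μs.
Per-hop propagation t_prop = 570/2.3e+08 = 2.47826 μs.
Pipeline fill: first packet needs 2·t_tx to clear all hops; remaining 155 packets each add one t_tx.
Total = (2+156-1)·t_tx + 2·t_prop = 157·3.33333 + 2·2.47826 = 528 μs.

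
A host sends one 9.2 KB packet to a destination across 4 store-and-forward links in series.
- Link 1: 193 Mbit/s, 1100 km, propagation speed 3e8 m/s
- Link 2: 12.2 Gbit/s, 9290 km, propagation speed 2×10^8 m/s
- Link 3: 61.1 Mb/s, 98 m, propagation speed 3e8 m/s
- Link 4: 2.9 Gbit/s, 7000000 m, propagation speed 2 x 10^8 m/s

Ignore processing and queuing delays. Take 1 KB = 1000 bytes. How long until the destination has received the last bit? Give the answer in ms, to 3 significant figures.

L = 73600 bits.
Transmission delays (L/R per hop): 0.381347, 0.00603279, 1.20458, 0.0253793 ms; sum = 1.61734 ms.
Propagation delays (d/s per hop): 3.66667, 46.45, 0.000326667, 35 ms; sum = 85.117 ms.
End-to-end = 86.7 ms.

86.7 ms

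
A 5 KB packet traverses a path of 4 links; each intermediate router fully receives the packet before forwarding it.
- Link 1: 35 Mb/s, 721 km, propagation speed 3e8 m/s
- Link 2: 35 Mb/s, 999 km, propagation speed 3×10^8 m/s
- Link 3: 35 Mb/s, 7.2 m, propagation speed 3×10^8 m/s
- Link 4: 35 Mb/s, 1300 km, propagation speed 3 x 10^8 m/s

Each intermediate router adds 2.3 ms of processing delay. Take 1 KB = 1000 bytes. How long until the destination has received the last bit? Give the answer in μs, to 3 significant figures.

L = 40000 bits.
Transmission delay per hop = L/R = 40000/35000000 = 1142.86 μs; 4 hops → 4571.43 μs.
Propagation delays (d/s per hop): 2403.33, 3330, 0.024, 4333.33 μs; sum = 10066.7 μs.
Processing at 3 router(s): 3 × 2.3 ms = 6900 μs.
End-to-end = 21500 μs.

21500 μs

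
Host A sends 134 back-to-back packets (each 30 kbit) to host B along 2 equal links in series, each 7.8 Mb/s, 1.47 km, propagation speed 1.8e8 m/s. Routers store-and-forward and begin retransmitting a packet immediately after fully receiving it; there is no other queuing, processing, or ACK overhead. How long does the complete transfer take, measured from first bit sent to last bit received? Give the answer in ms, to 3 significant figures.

519 ms

Per-hop transmission t_tx = L/R = 30000/7800000 = 3.84615 ms.
Per-hop propagation t_prop = 1470/180000000 = 0.00816667 ms.
Pipeline fill: first packet needs 2·t_tx to clear all hops; remaining 133 packets each add one t_tx.
Total = (2+134-1)·t_tx + 2·t_prop = 135·3.84615 + 2·0.00816667 = 519 ms.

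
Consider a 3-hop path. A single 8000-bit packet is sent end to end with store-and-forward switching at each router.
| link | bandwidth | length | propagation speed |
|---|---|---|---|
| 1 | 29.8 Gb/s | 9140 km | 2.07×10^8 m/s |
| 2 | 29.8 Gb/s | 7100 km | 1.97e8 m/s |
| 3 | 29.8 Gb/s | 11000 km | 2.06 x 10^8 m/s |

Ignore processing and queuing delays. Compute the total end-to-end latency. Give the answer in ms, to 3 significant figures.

134 ms

Transmission delay per hop = L/R = 8000/29800000000 = 0.000268456 ms; 3 hops → 0.000805369 ms.
Propagation delays (d/s per hop): 44.1546, 36.0406, 53.3981 ms; sum = 133.593 ms.
End-to-end = 134 ms.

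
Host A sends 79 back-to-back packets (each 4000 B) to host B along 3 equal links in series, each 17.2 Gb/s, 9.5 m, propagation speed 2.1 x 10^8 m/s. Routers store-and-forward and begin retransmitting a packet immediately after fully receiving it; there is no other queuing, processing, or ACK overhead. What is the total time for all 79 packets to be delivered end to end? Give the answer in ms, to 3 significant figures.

0.151 ms

Per-hop transmission t_tx = L/R = 32000/17200000000 = 0.00186047 ms.
Per-hop propagation t_prop = 9.5/210000000 = 4.52381e-05 ms.
Pipeline fill: first packet needs 3·t_tx to clear all hops; remaining 78 packets each add one t_tx.
Total = (3+79-1)·t_tx + 3·t_prop = 81·0.00186047 + 3·4.52381e-05 = 0.151 ms.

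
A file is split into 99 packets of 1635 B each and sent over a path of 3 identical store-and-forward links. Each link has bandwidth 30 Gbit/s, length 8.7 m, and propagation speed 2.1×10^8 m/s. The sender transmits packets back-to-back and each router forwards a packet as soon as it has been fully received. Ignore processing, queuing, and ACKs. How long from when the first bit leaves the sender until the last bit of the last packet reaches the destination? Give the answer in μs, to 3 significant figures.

44.2 μs

Per-hop transmission t_tx = L/R = 13080/30000000000 = 0.436 μs.
Per-hop propagation t_prop = 8.7/210000000 = 0.0414286 μs.
Pipeline fill: first packet needs 3·t_tx to clear all hops; remaining 98 packets each add one t_tx.
Total = (3+99-1)·t_tx + 3·t_prop = 101·0.436 + 3·0.0414286 = 44.2 μs.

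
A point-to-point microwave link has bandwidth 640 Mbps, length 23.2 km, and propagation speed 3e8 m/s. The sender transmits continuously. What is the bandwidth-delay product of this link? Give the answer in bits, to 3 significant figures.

49500 bits

Propagation delay = 23200 / 300000000 = 7.73333e-05 s.
BDP = R × t_prop = 640000000 × 7.73333e-05 = 49493.3 bits.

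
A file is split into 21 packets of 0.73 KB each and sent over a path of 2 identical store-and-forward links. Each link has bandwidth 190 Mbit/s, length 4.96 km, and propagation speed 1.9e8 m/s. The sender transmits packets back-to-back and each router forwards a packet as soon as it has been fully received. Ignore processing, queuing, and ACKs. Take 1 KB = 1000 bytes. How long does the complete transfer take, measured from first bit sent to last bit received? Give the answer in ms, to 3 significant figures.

Per-hop transmission t_tx = L/R = 5840/190000000 = 0.0307368 ms.
Per-hop propagation t_prop = 4960/190000000 = 0.0261053 ms.
Pipeline fill: first packet needs 2·t_tx to clear all hops; remaining 20 packets each add one t_tx.
Total = (2+21-1)·t_tx + 2·t_prop = 22·0.0307368 + 2·0.0261053 = 0.728 ms.

0.728 ms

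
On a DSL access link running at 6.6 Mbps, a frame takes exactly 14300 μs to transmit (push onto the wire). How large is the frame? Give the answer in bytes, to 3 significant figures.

L = R × t_tx = 6600000 b/s × 0.0143 s = 94380 bits.
In bytes: 94380 / 8 = 11800 bytes.

11800 bytes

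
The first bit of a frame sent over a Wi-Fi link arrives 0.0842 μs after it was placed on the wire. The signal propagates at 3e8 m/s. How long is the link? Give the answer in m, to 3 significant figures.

25.3 m

d = s × t_prop = 300000000 × 8.42e-08 = 25.3 m.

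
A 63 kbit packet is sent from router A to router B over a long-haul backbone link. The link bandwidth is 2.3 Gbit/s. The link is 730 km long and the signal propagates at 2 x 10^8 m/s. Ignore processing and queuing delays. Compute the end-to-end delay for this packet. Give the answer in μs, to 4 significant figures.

3677 μs

L = 63000 bits.
Transmission delay = L/R = 63000 / 2300000000 = 27.3913 μs.
Propagation delay = d/s = 730000 m / 200000000 m/s = 3650 μs.
Total = 3677 μs.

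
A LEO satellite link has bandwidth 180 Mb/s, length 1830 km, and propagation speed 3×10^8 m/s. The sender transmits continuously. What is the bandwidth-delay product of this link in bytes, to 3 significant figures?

137000 bytes

Propagation delay = 1830000 / 300000000 = 0.0061 s.
BDP = R × t_prop = 180000000 × 0.0061 = 1098000 bits.
In bytes: 1098000/8 = 137000 bytes.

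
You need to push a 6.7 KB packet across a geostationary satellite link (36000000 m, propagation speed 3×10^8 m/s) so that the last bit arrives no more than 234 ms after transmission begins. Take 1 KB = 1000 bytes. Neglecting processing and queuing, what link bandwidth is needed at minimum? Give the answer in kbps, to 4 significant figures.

L = 53600 bits.
Propagation delay = 36000000 / 300000000 = 120 ms.
Transmission budget = 234 − 120 = 114 ms.
R ≥ L / t_tx = 53600 bits / 0.114 s = 470.2 kbps.

470.2 kbps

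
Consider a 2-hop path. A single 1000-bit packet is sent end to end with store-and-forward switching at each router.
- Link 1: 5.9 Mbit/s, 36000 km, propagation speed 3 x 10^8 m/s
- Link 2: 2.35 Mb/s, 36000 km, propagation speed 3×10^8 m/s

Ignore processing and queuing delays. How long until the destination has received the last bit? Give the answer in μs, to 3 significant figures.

Transmission delays (L/R per hop): 169.492, 425.532 μs; sum = 595.023 μs.
Propagation delays (d/s per hop): 120000, 120000 μs; sum = 240000 μs.
End-to-end = 241000 μs.

241000 μs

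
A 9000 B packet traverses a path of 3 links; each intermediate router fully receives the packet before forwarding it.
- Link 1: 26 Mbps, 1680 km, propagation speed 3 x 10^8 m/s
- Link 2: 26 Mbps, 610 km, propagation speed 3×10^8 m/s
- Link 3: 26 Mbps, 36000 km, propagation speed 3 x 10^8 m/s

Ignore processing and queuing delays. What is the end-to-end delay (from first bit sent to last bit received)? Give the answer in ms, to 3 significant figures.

L = 9000 × 8 = 72000 bits.
Transmission delay per hop = L/R = 72000/26000000 = 2.76923 ms; 3 hops → 8.30769 ms.
Propagation delays (d/s per hop): 5.6, 2.03333, 120 ms; sum = 127.633 ms.
End-to-end = 136 ms.

136 ms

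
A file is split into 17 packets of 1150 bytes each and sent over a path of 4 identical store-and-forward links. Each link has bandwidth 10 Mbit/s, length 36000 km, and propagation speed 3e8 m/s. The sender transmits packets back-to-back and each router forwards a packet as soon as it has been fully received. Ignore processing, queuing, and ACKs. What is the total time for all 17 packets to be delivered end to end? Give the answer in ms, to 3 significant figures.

498 ms

Per-hop transmission t_tx = L/R = 9200/10000000 = 0.92 ms.
Per-hop propagation t_prop = 36000000/300000000 = 120 ms.
Pipeline fill: first packet needs 4·t_tx to clear all hops; remaining 16 packets each add one t_tx.
Total = (4+17-1)·t_tx + 4·t_prop = 20·0.92 + 4·120 = 498 ms.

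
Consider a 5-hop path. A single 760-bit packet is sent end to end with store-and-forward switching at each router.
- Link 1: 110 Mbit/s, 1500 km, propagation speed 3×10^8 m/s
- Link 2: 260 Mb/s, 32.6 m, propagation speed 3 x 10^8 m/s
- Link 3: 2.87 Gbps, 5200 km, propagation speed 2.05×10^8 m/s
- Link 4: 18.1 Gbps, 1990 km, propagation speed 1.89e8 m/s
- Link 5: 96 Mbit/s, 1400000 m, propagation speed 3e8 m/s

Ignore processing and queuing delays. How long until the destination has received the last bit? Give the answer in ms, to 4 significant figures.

45.58 ms

Transmission delays (L/R per hop): 0.00690909, 0.00292308, 0.000264808, 4.1989e-05, 0.00791667 ms; sum = 0.0180556 ms.
Propagation delays (d/s per hop): 5, 0.000108667, 25.3659, 10.5291, 4.66667 ms; sum = 45.5617 ms.
End-to-end = 45.58 ms.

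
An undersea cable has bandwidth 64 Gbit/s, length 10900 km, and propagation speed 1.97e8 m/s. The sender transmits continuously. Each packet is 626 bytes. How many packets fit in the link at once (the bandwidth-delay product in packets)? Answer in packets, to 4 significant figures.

Propagation delay = 10900000 / 197000000 = 0.0553299 s.
BDP = R × t_prop = 64000000000 × 0.0553299 = 3541120000 bits.
In packets of 5008 bits: 707100 packets.

707100 packets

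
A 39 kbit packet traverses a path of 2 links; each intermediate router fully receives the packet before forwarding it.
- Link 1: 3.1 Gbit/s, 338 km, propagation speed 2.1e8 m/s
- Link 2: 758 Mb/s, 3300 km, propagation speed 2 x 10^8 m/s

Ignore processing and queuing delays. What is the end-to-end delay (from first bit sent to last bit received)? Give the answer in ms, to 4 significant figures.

18.17 ms

L = 39000 bits.
Transmission delays (L/R per hop): 0.0125806, 0.0514512 ms; sum = 0.0640318 ms.
Propagation delays (d/s per hop): 1.60952, 16.5 ms; sum = 18.1095 ms.
End-to-end = 18.17 ms.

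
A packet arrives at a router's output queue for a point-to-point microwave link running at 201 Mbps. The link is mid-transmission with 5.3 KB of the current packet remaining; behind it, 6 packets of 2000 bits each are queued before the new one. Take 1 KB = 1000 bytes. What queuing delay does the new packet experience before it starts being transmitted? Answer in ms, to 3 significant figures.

Each queued packet: L/R = 2000/201000000 = 0.00995025 ms.
6 queued → 0.0597015 ms.
Plus remaining 42400 bits of current packet: 0.210945 ms.
Queuing delay = 0.271 ms.

0.271 ms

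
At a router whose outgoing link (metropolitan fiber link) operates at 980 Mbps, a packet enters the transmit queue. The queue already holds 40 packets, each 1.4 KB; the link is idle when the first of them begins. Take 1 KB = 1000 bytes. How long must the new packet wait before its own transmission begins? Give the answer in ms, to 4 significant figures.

Each queued packet: L/R = 11200/980000000 = 0.0114286 ms.
40 queued → 0.457143 ms.
Queuing delay = 0.4571 ms.

0.4571 ms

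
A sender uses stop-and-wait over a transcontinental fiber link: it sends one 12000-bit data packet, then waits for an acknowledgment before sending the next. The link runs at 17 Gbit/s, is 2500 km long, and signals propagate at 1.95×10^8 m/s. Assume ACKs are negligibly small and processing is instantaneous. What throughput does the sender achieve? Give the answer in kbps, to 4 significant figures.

t_tx = L/R = 12000/17000000000 = 7.05882e-07 s.
t_prop = 2500000/195000000 = 0.0128205 s; RTT = 0.025641 s.
Cycle = t_tx + RTT = 0.0256417 s.
Throughput = L / cycle = 12000 / 0.0256417 = 468.0 kbps.

468.0 kbps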